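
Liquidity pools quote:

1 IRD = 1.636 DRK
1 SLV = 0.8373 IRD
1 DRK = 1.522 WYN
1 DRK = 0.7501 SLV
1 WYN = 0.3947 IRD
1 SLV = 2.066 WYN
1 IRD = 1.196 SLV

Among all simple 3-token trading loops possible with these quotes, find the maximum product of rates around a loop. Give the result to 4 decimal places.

1.0275

IRD→DRK→SLV→IRD: 1.636 × 0.7501 × 0.8373 = 1.02750
IRD→DRK→WYN→IRD: 1.636 × 1.522 × 0.3947 = 0.98280
IRD→SLV→WYN→IRD: 1.196 × 2.066 × 0.3947 = 0.97528
Maximum is IRD→DRK→SLV→IRD at 1.0275; arbitrage exists.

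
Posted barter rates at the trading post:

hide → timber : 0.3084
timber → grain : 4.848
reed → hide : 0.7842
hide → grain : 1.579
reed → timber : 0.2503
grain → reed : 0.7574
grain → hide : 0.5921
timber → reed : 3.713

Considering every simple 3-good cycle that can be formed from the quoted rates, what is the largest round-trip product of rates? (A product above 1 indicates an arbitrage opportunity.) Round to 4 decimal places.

0.9379

reed→hide→grain→reed: 0.7842 × 1.579 × 0.7574 = 0.93785
reed→timber→grain→reed: 0.2503 × 4.848 × 0.7574 = 0.91907
reed→hide→timber→reed: 0.7842 × 0.3084 × 3.713 = 0.89798
hide→timber→grain→hide: 0.3084 × 4.848 × 0.5921 = 0.88526
Maximum is reed→hide→grain→reed at 0.9379; no arbitrage — every cycle loses value.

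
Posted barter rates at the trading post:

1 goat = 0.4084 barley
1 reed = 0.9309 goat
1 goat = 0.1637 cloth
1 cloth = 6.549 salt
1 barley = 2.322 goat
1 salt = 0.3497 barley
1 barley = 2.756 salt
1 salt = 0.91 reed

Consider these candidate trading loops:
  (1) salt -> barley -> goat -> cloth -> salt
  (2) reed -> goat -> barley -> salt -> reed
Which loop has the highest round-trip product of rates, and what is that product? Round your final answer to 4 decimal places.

(1) 0.3497 × 2.322 × 0.1637 × 6.549 = 0.87053
(2) 0.9309 × 0.4084 × 2.756 × 0.91 = 0.95348
Highest is cycle (2) at 0.9535 (≤1, no arbitrage).

0.9535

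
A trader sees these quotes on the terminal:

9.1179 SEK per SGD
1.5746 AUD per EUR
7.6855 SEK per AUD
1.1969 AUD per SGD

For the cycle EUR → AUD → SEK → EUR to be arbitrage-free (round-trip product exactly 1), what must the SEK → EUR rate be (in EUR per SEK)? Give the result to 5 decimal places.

0.08263

Known legs of the cycle: 1.5746 × 7.6855 = 12.1015883
For no arbitrage the full-cycle product must be 1, so the missing rate is 1 / 12.1015883 ≈ 0.0826338.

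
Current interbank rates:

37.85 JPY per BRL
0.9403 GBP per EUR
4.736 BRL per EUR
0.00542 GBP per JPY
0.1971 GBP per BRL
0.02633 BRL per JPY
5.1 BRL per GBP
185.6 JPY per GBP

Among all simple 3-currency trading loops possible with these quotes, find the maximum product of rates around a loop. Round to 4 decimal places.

GBP→BRL→JPY→GBP: 5.1 × 37.85 × 0.00542 = 1.04625
GBP→JPY→BRL→GBP: 185.6 × 0.02633 × 0.1971 = 0.96320
Maximum is GBP→BRL→JPY→GBP at 1.0462; arbitrage exists.

1.0462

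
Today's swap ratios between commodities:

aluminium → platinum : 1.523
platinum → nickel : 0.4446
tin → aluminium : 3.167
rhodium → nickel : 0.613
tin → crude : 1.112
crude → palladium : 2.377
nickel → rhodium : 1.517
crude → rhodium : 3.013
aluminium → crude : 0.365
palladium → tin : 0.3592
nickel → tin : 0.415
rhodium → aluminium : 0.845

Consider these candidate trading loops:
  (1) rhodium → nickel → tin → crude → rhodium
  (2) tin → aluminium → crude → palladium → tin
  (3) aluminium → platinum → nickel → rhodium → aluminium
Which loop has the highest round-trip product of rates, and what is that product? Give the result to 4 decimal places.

(1) 0.613 × 0.415 × 1.112 × 3.013 = 0.85234
(2) 3.167 × 0.365 × 2.377 × 0.3592 = 0.98698
(3) 1.523 × 0.4446 × 1.517 × 0.845 = 0.86798
Highest is cycle (2) at 0.9870 (≤1, no arbitrage).

0.9870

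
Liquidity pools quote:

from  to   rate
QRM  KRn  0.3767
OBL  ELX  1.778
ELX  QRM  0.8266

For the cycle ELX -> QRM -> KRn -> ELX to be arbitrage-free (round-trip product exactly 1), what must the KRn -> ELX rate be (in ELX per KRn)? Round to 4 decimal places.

3.2115

Known legs of the cycle: 0.8266 × 0.3767 = 0.31138022
For no arbitrage the full-cycle product must be 1, so the missing rate is 1 / 0.31138022 ≈ 3.211508.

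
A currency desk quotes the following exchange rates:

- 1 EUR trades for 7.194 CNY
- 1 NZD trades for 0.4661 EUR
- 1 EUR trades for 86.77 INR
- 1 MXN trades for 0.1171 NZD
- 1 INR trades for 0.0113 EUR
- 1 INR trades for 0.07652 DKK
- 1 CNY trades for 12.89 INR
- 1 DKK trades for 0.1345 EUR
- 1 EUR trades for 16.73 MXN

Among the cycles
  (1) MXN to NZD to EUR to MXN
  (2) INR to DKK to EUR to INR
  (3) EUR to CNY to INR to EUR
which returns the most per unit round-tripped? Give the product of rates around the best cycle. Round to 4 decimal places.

1.0479

(1) 0.1171 × 0.4661 × 16.73 = 0.91313
(2) 0.07652 × 0.1345 × 86.77 = 0.89303
(3) 7.194 × 12.89 × 0.0113 = 1.04786
Highest is cycle (3) at 1.0479 (>1, arbitrage).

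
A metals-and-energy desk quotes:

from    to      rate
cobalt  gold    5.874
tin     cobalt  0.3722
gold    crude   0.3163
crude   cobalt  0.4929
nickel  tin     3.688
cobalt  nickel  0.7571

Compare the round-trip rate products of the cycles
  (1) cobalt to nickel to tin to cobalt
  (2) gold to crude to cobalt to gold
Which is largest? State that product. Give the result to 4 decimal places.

(1) 0.7571 × 3.688 × 0.3722 = 1.03925
(2) 0.3163 × 0.4929 × 5.874 = 0.91578
Highest is cycle (1) at 1.0393 (>1, arbitrage).

1.0393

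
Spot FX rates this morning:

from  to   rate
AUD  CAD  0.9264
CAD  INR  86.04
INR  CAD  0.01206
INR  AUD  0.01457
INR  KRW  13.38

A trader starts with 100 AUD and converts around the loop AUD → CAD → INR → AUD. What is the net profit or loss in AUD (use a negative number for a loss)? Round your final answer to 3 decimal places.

100 AUD × 0.9264 = 92.64 CAD
92.64 CAD × 86.04 = 7970.7456 INR
7970.7456 INR × 0.01457 = 116.133763392 AUD
Net change: 116.133763392 − 100 = 16.133763392 AUD

16.134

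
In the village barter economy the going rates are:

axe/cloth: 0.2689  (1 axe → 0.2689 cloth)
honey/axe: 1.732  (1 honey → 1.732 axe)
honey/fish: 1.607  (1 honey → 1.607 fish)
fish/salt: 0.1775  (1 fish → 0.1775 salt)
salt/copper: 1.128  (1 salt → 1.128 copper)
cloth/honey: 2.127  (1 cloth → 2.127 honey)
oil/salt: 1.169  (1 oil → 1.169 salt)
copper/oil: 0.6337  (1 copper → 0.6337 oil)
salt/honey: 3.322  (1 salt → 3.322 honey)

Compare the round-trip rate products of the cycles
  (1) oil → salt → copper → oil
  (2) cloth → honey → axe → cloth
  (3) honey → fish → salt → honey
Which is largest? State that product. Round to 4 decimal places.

0.9906

(1) 1.169 × 1.128 × 0.6337 = 0.83562
(2) 2.127 × 1.732 × 0.2689 = 0.99062
(3) 1.607 × 0.1775 × 3.322 = 0.94758
Highest is cycle (2) at 0.9906 (≤1, no arbitrage).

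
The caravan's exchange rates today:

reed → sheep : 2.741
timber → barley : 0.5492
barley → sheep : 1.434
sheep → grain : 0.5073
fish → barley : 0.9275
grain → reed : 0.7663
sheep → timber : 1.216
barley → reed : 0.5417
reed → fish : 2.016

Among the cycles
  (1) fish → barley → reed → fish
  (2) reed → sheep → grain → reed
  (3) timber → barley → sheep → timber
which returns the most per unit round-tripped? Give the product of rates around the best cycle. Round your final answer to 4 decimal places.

1.0655

(1) 0.9275 × 0.5417 × 2.016 = 1.01289
(2) 2.741 × 0.5073 × 0.7663 = 1.06555
(3) 0.5492 × 1.434 × 1.216 = 0.95766
Highest is cycle (2) at 1.0655 (>1, arbitrage).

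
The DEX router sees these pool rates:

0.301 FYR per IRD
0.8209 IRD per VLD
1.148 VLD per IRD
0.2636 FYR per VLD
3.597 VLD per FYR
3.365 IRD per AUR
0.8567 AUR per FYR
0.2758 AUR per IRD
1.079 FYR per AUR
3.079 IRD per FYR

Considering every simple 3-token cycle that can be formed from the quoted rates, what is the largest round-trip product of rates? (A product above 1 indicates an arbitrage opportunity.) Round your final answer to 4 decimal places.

IRD→VLD→FYR→IRD: 1.148 × 0.2636 × 3.079 = 0.93174
IRD→AUR→FYR→IRD: 0.2758 × 1.079 × 3.079 = 0.91627
IRD→FYR→VLD→IRD: 0.301 × 3.597 × 0.8209 = 0.88879
IRD→FYR→AUR→IRD: 0.301 × 0.8567 × 3.365 = 0.86772
Maximum is IRD→VLD→FYR→IRD at 0.9317; no arbitrage — every cycle loses value.

0.9317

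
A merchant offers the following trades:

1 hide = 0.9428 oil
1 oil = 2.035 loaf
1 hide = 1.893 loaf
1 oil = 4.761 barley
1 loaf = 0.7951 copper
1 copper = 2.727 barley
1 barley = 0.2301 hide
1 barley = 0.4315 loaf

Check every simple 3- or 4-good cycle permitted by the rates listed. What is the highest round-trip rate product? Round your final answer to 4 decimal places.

1.0328

hide→oil→barley→hide: 0.9428 × 4.761 × 0.2301 = 1.03284
copper→barley→hide→loaf→copper: 2.727 × 0.2301 × 1.893 × 0.7951 = 0.94444
copper→barley→loaf→copper: 2.727 × 0.4315 × 0.7951 = 0.93559
Maximum is hide→oil→barley→hide at 1.0328; arbitrage exists.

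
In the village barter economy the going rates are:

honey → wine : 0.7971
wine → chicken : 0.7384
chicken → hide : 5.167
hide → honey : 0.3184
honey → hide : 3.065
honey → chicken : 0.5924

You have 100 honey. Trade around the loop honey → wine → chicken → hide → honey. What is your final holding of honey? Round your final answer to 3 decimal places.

100 honey × 0.7971 = 79.71 wine
79.71 wine × 0.7384 = 58.857864 chicken
58.857864 chicken × 5.167 = 304.118583288 hide
304.118583288 hide × 0.3184 = 96.8313569188992 honey

96.831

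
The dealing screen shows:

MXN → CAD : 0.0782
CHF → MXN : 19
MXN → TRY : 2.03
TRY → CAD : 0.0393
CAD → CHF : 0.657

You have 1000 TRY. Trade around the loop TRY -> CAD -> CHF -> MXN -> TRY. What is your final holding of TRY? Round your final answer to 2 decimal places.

995.88

1000 TRY × 0.0393 = 39.3 CAD
39.3 CAD × 0.657 = 25.8201 CHF
25.8201 CHF × 19 = 490.5819 MXN
490.5819 MXN × 2.03 = 995.881257 TRY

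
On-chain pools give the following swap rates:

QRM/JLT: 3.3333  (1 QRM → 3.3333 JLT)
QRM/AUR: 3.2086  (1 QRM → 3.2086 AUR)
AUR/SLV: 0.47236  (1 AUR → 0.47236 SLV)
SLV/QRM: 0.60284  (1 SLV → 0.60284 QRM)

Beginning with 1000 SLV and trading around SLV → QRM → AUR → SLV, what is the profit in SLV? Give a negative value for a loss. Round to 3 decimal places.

1000 SLV × 0.60284 = 602.84 QRM
602.84 QRM × 3.2086 = 1934.272424 AUR
1934.272424 AUR × 0.47236 = 913.67292220064 SLV
Net change: 913.67292220064 − 1000 = -86.32707779936 SLV

-86.327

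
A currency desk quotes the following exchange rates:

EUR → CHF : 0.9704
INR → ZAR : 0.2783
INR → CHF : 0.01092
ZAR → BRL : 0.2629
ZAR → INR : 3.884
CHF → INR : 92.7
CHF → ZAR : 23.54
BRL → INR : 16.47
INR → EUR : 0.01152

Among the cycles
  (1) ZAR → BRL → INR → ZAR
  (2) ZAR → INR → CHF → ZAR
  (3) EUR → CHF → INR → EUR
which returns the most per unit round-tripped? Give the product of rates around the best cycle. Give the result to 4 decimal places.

1.2050

(1) 0.2629 × 16.47 × 0.2783 = 1.20503
(2) 3.884 × 0.01092 × 23.54 = 0.99841
(3) 0.9704 × 92.7 × 0.01152 = 1.03629
Highest is cycle (1) at 1.2050 (>1, arbitrage).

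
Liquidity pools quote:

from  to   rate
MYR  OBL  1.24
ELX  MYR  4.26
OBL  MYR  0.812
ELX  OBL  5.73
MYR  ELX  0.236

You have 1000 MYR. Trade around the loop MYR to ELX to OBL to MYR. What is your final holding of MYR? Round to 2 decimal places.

1000 MYR × 0.236 = 236 ELX
236 ELX × 5.73 = 1352.28 OBL
1352.28 OBL × 0.812 = 1098.05136 MYR

1098.05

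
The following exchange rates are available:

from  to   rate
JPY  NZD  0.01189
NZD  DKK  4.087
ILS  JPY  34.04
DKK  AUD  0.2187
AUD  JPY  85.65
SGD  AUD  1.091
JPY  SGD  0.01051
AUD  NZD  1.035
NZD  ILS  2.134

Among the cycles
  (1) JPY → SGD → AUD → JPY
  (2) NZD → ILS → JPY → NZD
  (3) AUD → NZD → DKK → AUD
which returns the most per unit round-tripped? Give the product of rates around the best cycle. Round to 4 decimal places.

0.9821

(1) 0.01051 × 1.091 × 85.65 = 0.98210
(2) 2.134 × 34.04 × 0.01189 = 0.86371
(3) 1.035 × 4.087 × 0.2187 = 0.92511
Highest is cycle (1) at 0.9821 (≤1, no arbitrage).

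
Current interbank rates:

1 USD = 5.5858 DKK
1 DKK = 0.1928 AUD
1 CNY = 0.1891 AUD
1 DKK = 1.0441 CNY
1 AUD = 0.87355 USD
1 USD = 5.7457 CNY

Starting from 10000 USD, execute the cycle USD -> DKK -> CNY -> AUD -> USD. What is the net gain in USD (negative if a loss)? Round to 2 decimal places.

10000 USD × 5.5858 = 55858 DKK
55858 DKK × 1.0441 = 58321.3378 CNY
58321.3378 CNY × 0.1891 = 11028.56497798 AUD
11028.56497798 AUD × 0.87355 = 9634.002936514429 USD
Net change: 9634.002936514429 − 10000 = -365.997063485571 USD

-366.00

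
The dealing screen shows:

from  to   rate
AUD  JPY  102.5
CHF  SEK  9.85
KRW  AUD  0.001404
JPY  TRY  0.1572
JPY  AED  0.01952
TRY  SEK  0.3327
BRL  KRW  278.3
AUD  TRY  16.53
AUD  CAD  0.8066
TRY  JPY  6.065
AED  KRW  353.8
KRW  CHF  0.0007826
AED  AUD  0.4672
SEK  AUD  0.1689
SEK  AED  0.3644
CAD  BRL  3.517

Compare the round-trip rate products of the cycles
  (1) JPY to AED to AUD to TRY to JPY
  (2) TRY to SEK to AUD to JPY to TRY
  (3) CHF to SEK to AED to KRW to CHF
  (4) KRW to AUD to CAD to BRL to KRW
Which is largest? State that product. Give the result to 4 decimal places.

(1) 0.01952 × 0.4672 × 16.53 × 6.065 = 0.91429
(2) 0.3327 × 0.1689 × 102.5 × 0.1572 = 0.90544
(3) 9.85 × 0.3644 × 353.8 × 0.0007826 = 0.99383
(4) 0.001404 × 0.8066 × 3.517 × 278.3 = 1.10844
Highest is cycle (4) at 1.1084 (>1, arbitrage).

1.1084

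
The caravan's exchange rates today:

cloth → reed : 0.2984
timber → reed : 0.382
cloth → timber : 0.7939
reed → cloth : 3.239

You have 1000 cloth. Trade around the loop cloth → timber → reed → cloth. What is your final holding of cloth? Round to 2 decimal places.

1000 cloth × 0.7939 = 793.9 timber
793.9 timber × 0.382 = 303.2698 reed
303.2698 reed × 3.239 = 982.2908822 cloth

982.29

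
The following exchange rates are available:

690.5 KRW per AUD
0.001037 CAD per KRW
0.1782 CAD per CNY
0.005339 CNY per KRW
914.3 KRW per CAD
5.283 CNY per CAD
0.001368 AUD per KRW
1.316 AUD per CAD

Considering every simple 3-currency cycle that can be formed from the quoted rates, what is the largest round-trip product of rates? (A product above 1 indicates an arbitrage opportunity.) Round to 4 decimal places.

AUD→KRW→CAD→AUD: 690.5 × 0.001037 × 1.316 = 0.94232
KRW→CNY→CAD→KRW: 0.005339 × 0.1782 × 914.3 = 0.86987
Maximum is AUD→KRW→CAD→AUD at 0.9423; no arbitrage — every cycle loses value.

0.9423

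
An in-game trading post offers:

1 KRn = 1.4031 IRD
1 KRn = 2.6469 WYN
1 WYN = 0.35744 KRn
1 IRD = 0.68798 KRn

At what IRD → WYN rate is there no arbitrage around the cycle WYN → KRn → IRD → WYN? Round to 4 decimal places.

1.9939

Known legs of the cycle: 0.35744 × 1.4031 = 0.501524064
For no arbitrage the full-cycle product must be 1, so the missing rate is 1 / 0.501524064 ≈ 1.993922.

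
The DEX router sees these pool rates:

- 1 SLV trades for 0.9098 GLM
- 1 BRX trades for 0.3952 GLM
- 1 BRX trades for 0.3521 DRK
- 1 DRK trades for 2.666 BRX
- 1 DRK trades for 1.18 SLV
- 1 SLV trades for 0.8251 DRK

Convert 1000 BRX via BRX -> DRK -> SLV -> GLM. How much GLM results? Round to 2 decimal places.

378.00

1000 BRX × 0.3521 = 352.1 DRK
352.1 DRK × 1.18 = 415.478 SLV
415.478 SLV × 0.9098 = 378.0018844 GLM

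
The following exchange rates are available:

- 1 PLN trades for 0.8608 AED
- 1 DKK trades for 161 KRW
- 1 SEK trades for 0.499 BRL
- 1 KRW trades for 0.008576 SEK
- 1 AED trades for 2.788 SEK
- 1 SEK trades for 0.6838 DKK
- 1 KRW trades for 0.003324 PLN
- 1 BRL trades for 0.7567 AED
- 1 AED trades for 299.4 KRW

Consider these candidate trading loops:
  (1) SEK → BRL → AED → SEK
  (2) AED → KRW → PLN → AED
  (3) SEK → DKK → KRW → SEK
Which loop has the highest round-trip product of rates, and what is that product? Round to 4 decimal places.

1.0527

(1) 0.499 × 0.7567 × 2.788 = 1.05273
(2) 299.4 × 0.003324 × 0.8608 = 0.85667
(3) 0.6838 × 161 × 0.008576 = 0.94415
Highest is cycle (1) at 1.0527 (>1, arbitrage).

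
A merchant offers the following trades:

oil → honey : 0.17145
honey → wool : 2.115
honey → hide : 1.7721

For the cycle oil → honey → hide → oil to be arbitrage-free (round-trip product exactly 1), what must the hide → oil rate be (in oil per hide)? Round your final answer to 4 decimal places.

Known legs of the cycle: 0.17145 × 1.7721 = 0.303826545
For no arbitrage the full-cycle product must be 1, so the missing rate is 1 / 0.303826545 ≈ 3.291352.

3.2914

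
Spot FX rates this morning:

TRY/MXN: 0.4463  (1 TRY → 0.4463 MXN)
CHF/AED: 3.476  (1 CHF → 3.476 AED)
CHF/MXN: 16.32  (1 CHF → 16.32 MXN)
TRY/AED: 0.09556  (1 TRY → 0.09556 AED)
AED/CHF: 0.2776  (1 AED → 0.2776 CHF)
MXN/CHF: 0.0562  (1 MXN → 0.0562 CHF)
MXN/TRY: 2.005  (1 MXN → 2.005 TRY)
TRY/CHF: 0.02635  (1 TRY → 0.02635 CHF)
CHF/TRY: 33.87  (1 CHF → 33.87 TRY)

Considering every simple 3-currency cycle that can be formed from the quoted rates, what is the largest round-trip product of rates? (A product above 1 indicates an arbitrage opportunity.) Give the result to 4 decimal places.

AED→CHF→TRY→AED: 0.2776 × 33.87 × 0.09556 = 0.89848
TRY→CHF→MXN→TRY: 0.02635 × 16.32 × 2.005 = 0.86221
TRY→MXN→CHF→TRY: 0.4463 × 0.0562 × 33.87 = 0.84953
Maximum is AED→CHF→TRY→AED at 0.8985; no arbitrage — every cycle loses value.

0.8985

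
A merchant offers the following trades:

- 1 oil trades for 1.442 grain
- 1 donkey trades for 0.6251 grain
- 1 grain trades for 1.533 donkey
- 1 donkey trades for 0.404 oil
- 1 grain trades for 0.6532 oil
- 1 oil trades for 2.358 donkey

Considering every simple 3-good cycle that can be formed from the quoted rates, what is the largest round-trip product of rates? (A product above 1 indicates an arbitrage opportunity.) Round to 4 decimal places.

donkey→grain→oil→donkey: 0.6251 × 0.6532 × 2.358 = 0.96281
donkey→oil→grain→donkey: 0.404 × 1.442 × 1.533 = 0.89308
Maximum is donkey→grain→oil→donkey at 0.9628; no arbitrage — every cycle loses value.

0.9628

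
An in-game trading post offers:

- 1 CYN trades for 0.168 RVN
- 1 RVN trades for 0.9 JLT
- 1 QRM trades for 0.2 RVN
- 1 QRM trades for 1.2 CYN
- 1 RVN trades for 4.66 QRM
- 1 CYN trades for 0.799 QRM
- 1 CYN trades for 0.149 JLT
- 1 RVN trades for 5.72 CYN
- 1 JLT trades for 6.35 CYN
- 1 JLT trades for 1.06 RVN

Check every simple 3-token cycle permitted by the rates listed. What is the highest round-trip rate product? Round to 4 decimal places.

0.9601

JLT→CYN→RVN→JLT: 6.35 × 0.168 × 0.9 = 0.96012
QRM→CYN→RVN→QRM: 1.2 × 0.168 × 4.66 = 0.93946
QRM→RVN→CYN→QRM: 0.2 × 5.72 × 0.799 = 0.91406
JLT→RVN→CYN→JLT: 1.06 × 5.72 × 0.149 = 0.90342
Maximum is JLT→CYN→RVN→JLT at 0.9601; no arbitrage — every cycle loses value.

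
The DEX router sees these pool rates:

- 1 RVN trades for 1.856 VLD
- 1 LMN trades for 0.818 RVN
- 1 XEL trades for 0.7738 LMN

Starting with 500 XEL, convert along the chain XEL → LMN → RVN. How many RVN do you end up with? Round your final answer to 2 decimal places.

316.48

500 XEL × 0.7738 = 386.9 LMN
386.9 LMN × 0.818 = 316.4842 RVN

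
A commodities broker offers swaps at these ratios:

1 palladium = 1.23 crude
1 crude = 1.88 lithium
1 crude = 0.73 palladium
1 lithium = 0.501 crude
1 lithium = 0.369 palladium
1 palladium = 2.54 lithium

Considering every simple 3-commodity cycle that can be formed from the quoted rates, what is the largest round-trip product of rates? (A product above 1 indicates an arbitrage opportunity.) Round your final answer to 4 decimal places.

0.9290

crude→palladium→lithium→crude: 0.73 × 2.54 × 0.501 = 0.92895
crude→lithium→palladium→crude: 1.88 × 0.369 × 1.23 = 0.85328
Maximum is crude→palladium→lithium→crude at 0.9290; no arbitrage — every cycle loses value.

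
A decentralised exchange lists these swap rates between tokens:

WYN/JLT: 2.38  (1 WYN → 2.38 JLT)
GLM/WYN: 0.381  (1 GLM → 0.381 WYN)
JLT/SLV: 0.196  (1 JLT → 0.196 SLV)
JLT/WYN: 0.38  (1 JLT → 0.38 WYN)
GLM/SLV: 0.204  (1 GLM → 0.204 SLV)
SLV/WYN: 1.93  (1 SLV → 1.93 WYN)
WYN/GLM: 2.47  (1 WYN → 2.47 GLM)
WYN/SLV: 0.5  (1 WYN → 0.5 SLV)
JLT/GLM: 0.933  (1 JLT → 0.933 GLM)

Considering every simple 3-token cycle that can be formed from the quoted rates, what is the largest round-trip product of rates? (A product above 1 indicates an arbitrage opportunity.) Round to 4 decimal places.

WYN→GLM→SLV→WYN: 2.47 × 0.204 × 1.93 = 0.97249
WYN→JLT→SLV→WYN: 2.38 × 0.196 × 1.93 = 0.90031
WYN→JLT→GLM→WYN: 2.38 × 0.933 × 0.381 = 0.84603
Maximum is WYN→GLM→SLV→WYN at 0.9725; no arbitrage — every cycle loses value.

0.9725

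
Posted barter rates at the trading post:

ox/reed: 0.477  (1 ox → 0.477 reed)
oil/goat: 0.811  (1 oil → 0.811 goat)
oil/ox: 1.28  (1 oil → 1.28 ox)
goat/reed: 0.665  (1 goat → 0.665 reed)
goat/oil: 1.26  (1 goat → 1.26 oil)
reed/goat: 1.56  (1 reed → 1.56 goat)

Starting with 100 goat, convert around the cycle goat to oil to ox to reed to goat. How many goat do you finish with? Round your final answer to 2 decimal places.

100 goat × 1.26 = 126 oil
126 oil × 1.28 = 161.28 ox
161.28 ox × 0.477 = 76.93056 reed
76.93056 reed × 1.56 = 120.0116736 goat

120.01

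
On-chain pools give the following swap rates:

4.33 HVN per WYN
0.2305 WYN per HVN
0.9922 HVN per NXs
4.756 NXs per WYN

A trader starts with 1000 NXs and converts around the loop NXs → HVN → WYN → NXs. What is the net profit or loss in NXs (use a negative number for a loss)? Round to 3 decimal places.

1000 NXs × 0.9922 = 992.2 HVN
992.2 HVN × 0.2305 = 228.7021 WYN
228.7021 WYN × 4.756 = 1087.7071876 NXs
Net change: 1087.7071876 − 1000 = 87.7071876 NXs

87.707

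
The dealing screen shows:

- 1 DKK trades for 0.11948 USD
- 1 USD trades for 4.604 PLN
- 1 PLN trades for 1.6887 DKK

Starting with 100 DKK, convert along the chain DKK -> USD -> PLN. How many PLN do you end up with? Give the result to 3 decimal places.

100 DKK × 0.11948 = 11.948 USD
11.948 USD × 4.604 = 55.008592 PLN

55.009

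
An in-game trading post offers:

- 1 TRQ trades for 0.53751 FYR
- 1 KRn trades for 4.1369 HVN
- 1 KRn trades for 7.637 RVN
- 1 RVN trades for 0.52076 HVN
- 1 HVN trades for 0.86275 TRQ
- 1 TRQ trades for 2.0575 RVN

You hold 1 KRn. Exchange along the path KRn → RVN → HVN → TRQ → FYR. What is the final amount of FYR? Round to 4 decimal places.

1.8443

1 KRn × 7.637 = 7.637 RVN
7.637 RVN × 0.52076 = 3.97704412 HVN
3.97704412 HVN × 0.86275 = 3.43119481453 TRQ
3.43119481453 TRQ × 0.53751 = 1.8443015247580203 FYR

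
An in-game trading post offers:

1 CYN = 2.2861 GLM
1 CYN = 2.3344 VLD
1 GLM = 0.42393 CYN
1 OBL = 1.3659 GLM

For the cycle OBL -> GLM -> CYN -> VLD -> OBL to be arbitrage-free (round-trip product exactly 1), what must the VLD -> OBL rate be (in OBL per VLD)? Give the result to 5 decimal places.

0.73980

Known legs of the cycle: 1.3659 × 0.42393 × 2.3344 = 1.3517249520528
For no arbitrage the full-cycle product must be 1, so the missing rate is 1 / 1.3517249520528 ≈ 0.7397955.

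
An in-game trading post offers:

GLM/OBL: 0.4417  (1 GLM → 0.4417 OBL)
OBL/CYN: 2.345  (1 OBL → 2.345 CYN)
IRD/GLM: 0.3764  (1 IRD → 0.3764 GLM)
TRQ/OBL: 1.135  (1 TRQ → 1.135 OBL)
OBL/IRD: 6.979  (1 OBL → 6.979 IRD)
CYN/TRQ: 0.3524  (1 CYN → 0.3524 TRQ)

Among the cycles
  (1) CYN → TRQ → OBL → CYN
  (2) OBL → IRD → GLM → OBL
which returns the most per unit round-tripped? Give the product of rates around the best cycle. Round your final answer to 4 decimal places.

1.1603

(1) 0.3524 × 1.135 × 2.345 = 0.93794
(2) 6.979 × 0.3764 × 0.4417 = 1.16030
Highest is cycle (2) at 1.1603 (>1, arbitrage).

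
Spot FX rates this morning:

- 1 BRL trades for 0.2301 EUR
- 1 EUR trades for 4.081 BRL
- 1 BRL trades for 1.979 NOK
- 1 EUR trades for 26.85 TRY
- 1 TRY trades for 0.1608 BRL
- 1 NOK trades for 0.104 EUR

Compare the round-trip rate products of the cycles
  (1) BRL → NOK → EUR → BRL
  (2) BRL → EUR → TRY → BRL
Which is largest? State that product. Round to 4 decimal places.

(1) 1.979 × 0.104 × 4.081 = 0.83994
(2) 0.2301 × 26.85 × 0.1608 = 0.99345
Highest is cycle (2) at 0.9935 (≤1, no arbitrage).

0.9935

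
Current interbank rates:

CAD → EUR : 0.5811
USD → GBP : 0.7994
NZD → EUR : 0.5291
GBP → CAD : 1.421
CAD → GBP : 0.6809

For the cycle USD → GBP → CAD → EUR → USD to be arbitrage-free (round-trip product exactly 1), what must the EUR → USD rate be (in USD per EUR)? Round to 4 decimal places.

1.5149

Known legs of the cycle: 0.7994 × 1.421 × 0.5811 = 0.66009903414
For no arbitrage the full-cycle product must be 1, so the missing rate is 1 / 0.66009903414 ≈ 1.514924.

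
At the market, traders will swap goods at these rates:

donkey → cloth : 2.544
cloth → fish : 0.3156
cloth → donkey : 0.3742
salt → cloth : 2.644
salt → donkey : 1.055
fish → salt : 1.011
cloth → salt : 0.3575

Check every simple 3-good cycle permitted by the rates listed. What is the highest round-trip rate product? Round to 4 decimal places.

0.9595

cloth→salt→donkey→cloth: 0.3575 × 1.055 × 2.544 = 0.95950
cloth→fish→salt→cloth: 0.3156 × 1.011 × 2.644 = 0.84363
Maximum is cloth→salt→donkey→cloth at 0.9595; no arbitrage — every cycle loses value.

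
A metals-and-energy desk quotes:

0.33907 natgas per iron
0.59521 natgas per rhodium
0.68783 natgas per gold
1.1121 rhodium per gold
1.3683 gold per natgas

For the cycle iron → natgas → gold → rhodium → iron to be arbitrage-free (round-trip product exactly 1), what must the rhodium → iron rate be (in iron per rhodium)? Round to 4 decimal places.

1.9381

Known legs of the cycle: 0.33907 × 1.3683 × 1.1121 = 0.5159582178201
For no arbitrage the full-cycle product must be 1, so the missing rate is 1 / 0.5159582178201 ≈ 1.938141.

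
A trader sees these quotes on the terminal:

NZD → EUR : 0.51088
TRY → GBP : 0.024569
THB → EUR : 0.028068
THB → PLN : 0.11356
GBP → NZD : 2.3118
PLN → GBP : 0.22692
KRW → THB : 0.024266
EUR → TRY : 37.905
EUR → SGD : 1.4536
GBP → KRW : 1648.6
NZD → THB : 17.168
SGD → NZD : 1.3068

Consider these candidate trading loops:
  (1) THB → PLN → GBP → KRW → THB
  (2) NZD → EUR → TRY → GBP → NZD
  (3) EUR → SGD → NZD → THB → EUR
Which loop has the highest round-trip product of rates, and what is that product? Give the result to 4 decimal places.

1.0999

(1) 0.11356 × 0.22692 × 1648.6 × 0.024266 = 1.03089
(2) 0.51088 × 37.905 × 0.024569 × 2.3118 = 1.09990
(3) 1.4536 × 1.3068 × 17.168 × 0.028068 = 0.91535
Highest is cycle (2) at 1.0999 (>1, arbitrage).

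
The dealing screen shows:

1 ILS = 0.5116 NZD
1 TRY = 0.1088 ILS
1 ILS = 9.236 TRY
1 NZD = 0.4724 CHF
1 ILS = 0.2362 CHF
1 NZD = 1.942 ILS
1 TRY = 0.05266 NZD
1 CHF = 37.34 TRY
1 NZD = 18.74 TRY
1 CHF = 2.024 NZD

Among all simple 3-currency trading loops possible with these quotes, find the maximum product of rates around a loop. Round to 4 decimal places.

1.0431

TRY→ILS→NZD→TRY: 0.1088 × 0.5116 × 18.74 = 1.04311
TRY→ILS→CHF→TRY: 0.1088 × 0.2362 × 37.34 = 0.95958
TRY→NZD→ILS→TRY: 0.05266 × 1.942 × 9.236 = 0.94453
TRY→NZD→CHF→TRY: 0.05266 × 0.4724 × 37.34 = 0.92889
ILS→CHF→NZD→ILS: 0.2362 × 2.024 × 1.942 = 0.92841
Maximum is TRY→ILS→NZD→TRY at 1.0431; arbitrage exists.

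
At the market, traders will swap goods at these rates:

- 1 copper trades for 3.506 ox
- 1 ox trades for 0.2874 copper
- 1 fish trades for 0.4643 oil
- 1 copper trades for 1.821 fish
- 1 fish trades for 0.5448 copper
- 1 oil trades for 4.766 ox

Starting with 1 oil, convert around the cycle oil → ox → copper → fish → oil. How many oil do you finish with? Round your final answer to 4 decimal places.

1.1581

1 oil × 4.766 = 4.766 ox
4.766 ox × 0.2874 = 1.3697484 copper
1.3697484 copper × 1.821 = 2.4943118364 fish
2.4943118364 fish × 0.4643 = 1.15810898564052 oil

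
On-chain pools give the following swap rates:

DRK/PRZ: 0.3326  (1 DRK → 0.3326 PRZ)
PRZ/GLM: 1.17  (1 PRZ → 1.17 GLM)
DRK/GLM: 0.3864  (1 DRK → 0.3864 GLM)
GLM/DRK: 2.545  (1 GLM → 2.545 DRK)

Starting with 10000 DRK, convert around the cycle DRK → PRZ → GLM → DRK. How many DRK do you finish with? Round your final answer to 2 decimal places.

10000 DRK × 0.3326 = 3326 PRZ
3326 PRZ × 1.17 = 3891.42 GLM
3891.42 GLM × 2.545 = 9903.6639 DRK

9903.66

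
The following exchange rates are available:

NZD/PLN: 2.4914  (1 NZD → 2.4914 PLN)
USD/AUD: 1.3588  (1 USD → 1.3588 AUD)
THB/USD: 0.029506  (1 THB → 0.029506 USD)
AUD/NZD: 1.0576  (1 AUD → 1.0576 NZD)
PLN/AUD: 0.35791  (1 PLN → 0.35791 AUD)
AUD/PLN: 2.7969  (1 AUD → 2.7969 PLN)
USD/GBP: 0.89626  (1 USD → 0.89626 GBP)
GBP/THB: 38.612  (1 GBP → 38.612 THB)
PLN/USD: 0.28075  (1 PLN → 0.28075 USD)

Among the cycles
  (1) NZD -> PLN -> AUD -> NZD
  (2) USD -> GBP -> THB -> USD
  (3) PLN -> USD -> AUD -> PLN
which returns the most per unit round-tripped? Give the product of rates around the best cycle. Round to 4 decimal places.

1.0670

(1) 2.4914 × 0.35791 × 1.0576 = 0.94306
(2) 0.89626 × 38.612 × 0.029506 = 1.02110
(3) 0.28075 × 1.3588 × 2.7969 = 1.06697
Highest is cycle (3) at 1.0670 (>1, arbitrage).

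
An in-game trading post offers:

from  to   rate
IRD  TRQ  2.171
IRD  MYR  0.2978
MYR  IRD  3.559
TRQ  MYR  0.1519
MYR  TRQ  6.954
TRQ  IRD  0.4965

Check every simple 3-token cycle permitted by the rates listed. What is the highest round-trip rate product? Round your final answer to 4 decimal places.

1.1737

MYR→IRD→TRQ→MYR: 3.559 × 2.171 × 0.1519 = 1.17367
MYR→TRQ→IRD→MYR: 6.954 × 0.4965 × 0.2978 = 1.02820
Maximum is MYR→IRD→TRQ→MYR at 1.1737; arbitrage exists.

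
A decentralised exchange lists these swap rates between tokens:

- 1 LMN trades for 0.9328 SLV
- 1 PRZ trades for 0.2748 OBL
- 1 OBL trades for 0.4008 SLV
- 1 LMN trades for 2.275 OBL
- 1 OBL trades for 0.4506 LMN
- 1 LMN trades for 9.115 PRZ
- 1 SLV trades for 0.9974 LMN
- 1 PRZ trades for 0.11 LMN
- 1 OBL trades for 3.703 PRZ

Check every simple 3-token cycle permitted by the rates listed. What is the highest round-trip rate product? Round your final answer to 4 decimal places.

PRZ→OBL→LMN→PRZ: 0.2748 × 0.4506 × 9.115 = 1.12866
PRZ→LMN→OBL→PRZ: 0.11 × 2.275 × 3.703 = 0.92668
SLV→LMN→OBL→SLV: 0.9974 × 2.275 × 0.4008 = 0.90945
Maximum is PRZ→OBL→LMN→PRZ at 1.1287; arbitrage exists.

1.1287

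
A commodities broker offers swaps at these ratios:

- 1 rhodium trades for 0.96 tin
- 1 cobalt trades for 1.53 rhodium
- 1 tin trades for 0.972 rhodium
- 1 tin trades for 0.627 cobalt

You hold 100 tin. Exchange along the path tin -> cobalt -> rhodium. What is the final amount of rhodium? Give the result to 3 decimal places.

100 tin × 0.627 = 62.7 cobalt
62.7 cobalt × 1.53 = 95.931 rhodium

95.931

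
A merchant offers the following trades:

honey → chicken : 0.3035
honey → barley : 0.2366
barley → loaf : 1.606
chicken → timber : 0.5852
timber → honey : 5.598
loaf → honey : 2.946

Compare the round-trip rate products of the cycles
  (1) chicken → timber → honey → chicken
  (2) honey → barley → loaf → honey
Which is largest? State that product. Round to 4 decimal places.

1.1194

(1) 0.5852 × 5.598 × 0.3035 = 0.99425
(2) 0.2366 × 1.606 × 2.946 = 1.11942
Highest is cycle (2) at 1.1194 (>1, arbitrage).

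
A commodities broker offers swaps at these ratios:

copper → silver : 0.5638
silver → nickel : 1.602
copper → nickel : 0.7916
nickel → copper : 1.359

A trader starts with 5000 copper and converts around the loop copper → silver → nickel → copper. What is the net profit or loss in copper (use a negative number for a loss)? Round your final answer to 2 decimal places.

1137.30

5000 copper × 0.5638 = 2819 silver
2819 silver × 1.602 = 4516.038 nickel
4516.038 nickel × 1.359 = 6137.295642 copper
Net change: 6137.295642 − 5000 = 1137.295642 copper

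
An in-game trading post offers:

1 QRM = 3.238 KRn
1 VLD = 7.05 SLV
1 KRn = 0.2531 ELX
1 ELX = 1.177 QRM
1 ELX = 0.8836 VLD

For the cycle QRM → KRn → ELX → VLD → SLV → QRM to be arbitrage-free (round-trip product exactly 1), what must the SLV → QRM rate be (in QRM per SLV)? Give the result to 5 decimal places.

0.19588

Known legs of the cycle: 3.238 × 0.2531 × 0.8836 × 7.05 = 5.105212380564
For no arbitrage the full-cycle product must be 1, so the missing rate is 1 / 5.105212380564 ≈ 0.1958782.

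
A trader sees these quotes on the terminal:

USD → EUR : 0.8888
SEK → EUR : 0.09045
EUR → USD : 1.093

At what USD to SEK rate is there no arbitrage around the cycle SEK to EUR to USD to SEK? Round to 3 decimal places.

Known legs of the cycle: 0.09045 × 1.093 = 0.09886185
For no arbitrage the full-cycle product must be 1, so the missing rate is 1 / 0.09886185 ≈ 10.11513.

10.115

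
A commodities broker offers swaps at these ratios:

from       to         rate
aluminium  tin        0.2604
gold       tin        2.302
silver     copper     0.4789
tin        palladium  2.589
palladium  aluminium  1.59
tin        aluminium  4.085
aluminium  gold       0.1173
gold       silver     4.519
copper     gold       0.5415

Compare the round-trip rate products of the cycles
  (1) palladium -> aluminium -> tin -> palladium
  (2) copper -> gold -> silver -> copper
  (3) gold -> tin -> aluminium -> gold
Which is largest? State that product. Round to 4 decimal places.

(1) 1.59 × 0.2604 × 2.589 = 1.07194
(2) 0.5415 × 4.519 × 0.4789 = 1.17189
(3) 2.302 × 4.085 × 0.1173 = 1.10305
Highest is cycle (2) at 1.1719 (>1, arbitrage).

1.1719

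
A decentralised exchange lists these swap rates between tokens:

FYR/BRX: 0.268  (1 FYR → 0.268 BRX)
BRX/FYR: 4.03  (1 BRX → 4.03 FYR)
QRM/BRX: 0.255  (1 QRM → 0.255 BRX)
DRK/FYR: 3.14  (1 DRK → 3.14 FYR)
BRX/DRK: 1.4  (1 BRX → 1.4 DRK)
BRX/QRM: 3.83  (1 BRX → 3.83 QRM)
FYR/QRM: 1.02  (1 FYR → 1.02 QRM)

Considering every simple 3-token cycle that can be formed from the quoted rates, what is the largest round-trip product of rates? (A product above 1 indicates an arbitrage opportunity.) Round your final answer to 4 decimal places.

1.1781

BRX→DRK→FYR→BRX: 1.4 × 3.14 × 0.268 = 1.17813
BRX→FYR→QRM→BRX: 4.03 × 1.02 × 0.255 = 1.04820
Maximum is BRX→DRK→FYR→BRX at 1.1781; arbitrage exists.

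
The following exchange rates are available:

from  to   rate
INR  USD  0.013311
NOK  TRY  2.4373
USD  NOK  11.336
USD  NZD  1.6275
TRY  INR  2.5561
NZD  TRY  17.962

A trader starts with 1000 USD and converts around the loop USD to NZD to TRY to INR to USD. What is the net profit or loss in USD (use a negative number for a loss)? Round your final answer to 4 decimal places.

1000 USD × 1.6275 = 1627.5 NZD
1627.5 NZD × 17.962 = 29233.155 TRY
29233.155 TRY × 2.5561 = 74722.8674955 INR
74722.8674955 INR × 0.013311 = 994.6360892326005 USD
Net change: 994.6360892326005 − 1000 = -5.3639107673995 USD

-5.3639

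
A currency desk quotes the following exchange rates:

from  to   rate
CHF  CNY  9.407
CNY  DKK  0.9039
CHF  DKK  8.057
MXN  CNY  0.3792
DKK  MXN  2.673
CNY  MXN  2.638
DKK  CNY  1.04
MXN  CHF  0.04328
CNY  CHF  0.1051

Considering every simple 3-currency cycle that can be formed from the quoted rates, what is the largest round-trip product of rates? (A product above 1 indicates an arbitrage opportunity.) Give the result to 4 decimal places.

1.0740

CNY→MXN→CHF→CNY: 2.638 × 0.04328 × 9.407 = 1.07402
DKK→MXN→CHF→DKK: 2.673 × 0.04328 × 8.057 = 0.93209
CNY→DKK→MXN→CNY: 0.9039 × 2.673 × 0.3792 = 0.91619
CNY→CHF→DKK→CNY: 0.1051 × 8.057 × 1.04 = 0.88066
Maximum is CNY→MXN→CHF→CNY at 1.0740; arbitrage exists.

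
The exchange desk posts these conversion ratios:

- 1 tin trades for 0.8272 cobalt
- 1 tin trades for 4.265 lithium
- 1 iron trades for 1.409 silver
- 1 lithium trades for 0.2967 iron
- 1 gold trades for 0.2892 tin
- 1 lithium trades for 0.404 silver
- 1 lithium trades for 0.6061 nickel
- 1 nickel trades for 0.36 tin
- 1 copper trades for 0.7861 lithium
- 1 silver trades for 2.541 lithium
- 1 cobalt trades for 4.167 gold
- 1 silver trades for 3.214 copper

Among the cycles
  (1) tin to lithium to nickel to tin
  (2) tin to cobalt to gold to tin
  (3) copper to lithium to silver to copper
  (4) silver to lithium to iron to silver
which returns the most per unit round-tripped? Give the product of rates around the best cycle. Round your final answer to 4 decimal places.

1.0623

(1) 4.265 × 0.6061 × 0.36 = 0.93061
(2) 0.8272 × 4.167 × 0.2892 = 0.99686
(3) 0.7861 × 0.404 × 3.214 = 1.02072
(4) 2.541 × 0.2967 × 1.409 = 1.06227
Highest is cycle (4) at 1.0623 (>1, arbitrage).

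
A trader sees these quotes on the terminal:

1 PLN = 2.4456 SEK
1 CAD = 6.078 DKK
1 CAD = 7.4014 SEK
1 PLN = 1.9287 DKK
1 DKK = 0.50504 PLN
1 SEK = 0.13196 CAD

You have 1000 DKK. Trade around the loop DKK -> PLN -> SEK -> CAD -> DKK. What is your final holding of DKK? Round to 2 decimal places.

1000 DKK × 0.50504 = 505.04 PLN
505.04 PLN × 2.4456 = 1235.125824 SEK
1235.125824 SEK × 0.13196 = 162.98720373504 CAD
162.98720373504 CAD × 6.078 = 990.63622430157312 DKK

990.64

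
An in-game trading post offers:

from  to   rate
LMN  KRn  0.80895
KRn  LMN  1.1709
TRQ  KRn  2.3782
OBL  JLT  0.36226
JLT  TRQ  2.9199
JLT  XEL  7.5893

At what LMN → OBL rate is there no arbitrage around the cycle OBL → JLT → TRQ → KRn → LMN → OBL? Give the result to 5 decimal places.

Known legs of the cycle: 0.36226 × 2.9199 × 2.3782 × 1.1709 = 2.94548314329144612
For no arbitrage the full-cycle product must be 1, so the missing rate is 1 / 2.94548314329144612 ≈ 0.3395029.

0.33950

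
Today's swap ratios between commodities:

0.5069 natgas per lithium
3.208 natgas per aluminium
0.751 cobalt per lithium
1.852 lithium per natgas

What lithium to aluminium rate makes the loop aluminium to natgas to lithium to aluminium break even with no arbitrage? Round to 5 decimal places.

0.16832

Known legs of the cycle: 3.208 × 1.852 = 5.941216
For no arbitrage the full-cycle product must be 1, so the missing rate is 1 / 5.941216 ≈ 0.1683157.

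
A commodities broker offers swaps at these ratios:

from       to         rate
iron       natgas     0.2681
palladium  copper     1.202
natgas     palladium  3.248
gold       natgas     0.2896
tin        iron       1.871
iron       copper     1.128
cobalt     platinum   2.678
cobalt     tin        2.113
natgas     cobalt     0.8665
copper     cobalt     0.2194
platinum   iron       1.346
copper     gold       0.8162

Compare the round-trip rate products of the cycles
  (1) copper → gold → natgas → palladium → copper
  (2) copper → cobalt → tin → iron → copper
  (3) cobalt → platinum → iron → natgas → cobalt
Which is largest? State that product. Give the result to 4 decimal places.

0.9784

(1) 0.8162 × 0.2896 × 3.248 × 1.202 = 0.92282
(2) 0.2194 × 2.113 × 1.871 × 1.128 = 0.97841
(3) 2.678 × 1.346 × 0.2681 × 0.8665 = 0.83738
Highest is cycle (2) at 0.9784 (≤1, no arbitrage).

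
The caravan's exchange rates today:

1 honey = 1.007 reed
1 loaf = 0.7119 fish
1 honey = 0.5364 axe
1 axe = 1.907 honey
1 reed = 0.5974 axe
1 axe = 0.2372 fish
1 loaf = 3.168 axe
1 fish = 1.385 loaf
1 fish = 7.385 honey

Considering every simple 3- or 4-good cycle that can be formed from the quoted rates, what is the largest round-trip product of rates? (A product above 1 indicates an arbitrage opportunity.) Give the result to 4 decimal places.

1.1472

axe→honey→reed→axe: 1.907 × 1.007 × 0.5974 = 1.14722
axe→fish→honey→reed→axe: 0.2372 × 7.385 × 1.007 × 0.5974 = 1.05380
axe→fish→loaf→axe: 0.2372 × 1.385 × 3.168 = 1.04076
axe→fish→honey→axe: 0.2372 × 7.385 × 0.5364 = 0.93962
Maximum is axe→honey→reed→axe at 1.1472; arbitrage exists.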